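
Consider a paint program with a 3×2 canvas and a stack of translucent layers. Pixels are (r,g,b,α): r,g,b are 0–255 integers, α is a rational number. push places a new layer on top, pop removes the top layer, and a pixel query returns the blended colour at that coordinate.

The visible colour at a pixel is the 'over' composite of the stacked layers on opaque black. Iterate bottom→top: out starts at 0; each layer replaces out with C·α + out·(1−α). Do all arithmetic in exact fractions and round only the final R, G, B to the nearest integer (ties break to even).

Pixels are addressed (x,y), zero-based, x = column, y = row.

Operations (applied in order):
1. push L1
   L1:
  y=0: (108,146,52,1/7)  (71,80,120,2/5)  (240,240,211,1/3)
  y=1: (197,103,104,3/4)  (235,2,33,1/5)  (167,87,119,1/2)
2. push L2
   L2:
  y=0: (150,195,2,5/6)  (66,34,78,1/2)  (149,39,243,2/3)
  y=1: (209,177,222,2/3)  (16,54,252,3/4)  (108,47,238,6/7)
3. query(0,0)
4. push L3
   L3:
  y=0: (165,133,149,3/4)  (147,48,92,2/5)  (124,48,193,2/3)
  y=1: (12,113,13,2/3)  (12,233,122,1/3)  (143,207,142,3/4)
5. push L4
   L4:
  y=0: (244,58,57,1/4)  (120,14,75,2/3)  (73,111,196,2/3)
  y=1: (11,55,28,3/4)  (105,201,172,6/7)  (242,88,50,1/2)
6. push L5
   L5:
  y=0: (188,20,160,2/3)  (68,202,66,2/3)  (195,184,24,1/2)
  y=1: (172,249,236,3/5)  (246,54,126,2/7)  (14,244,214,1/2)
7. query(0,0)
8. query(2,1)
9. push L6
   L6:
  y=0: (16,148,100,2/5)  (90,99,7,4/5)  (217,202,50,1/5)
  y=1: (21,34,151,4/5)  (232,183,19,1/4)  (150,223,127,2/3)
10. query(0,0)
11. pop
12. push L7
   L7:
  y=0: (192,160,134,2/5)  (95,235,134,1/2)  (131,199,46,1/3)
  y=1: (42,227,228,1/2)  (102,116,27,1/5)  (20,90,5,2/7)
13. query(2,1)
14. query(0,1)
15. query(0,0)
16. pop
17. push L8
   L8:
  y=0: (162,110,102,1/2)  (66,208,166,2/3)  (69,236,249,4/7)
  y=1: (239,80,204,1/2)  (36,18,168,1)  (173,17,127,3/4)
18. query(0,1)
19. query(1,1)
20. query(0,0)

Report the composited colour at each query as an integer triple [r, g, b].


query (0,0) [L1,L2] — begin 0,0,0
L1 α=1/7: [108/7, 146/7, 52/7]
L2 α=5/6: [893/7, 6971/42, 61/21]
rounded: [128, 166, 3]

query (0,0) [L1,L2,L3,L4,L5] — begin 0,0,0
L1 α=1/7: [108/7, 146/7, 52/7]
L2 α=5/6: [893/7, 6971/42, 61/21]
L3 α=3/4: [2179/14, 23729/168, 2362/21]
L4 α=1/4: [9953/56, 26977/224, 2761/28]
L5 α=2/3: [31009/168, 11979/224, 3907/28]
rounded: [185, 53, 140]

(2,1) stack=L1,L2,L3,L4,L5; from [0,0,0]:
+L1 (α=1/2) → [167/2, 87/2, 119/2]
+L2 (α=6/7) → [209/2, 93/2, 425/2]
+L3 (α=3/4) → [1067/8, 1335/8, 1277/8]
+L4 (α=1/2) → [3003/16, 2039/16, 1677/16]
+L5 (α=1/2) → [3227/32, 5943/32, 5101/32]
rounded: [101, 186, 159]

(0,0) stack=L1,L2,L3,L4,L5,L6; from [0,0,0]:
L1 α=1/7: [108/7, 146/7, 52/7]
L2 α=5/6: [893/7, 6971/42, 61/21]
L3 α=3/4: [2179/14, 23729/168, 2362/21]
L4 α=1/4: [9953/56, 26977/224, 2761/28]
L5 α=2/3: [31009/168, 11979/224, 3907/28]
L6 α=2/5: [32801/280, 102241/1120, 17321/140]
= [117, 91, 124]

query (2,1) [L1,L2,L3,L4,L5,L7] — begin 0,0,0
after L1 α=1/2: [167/2, 87/2, 119/2]
after L2 α=6/7: [209/2, 93/2, 425/2]
after L3 α=3/4: [1067/8, 1335/8, 1277/8]
after L4 α=1/2: [3003/16, 2039/16, 1677/16]
after L5 α=1/2: [3227/32, 5943/32, 5101/32]
after L7 α=2/7: [17415/224, 35475/224, 25825/224]
= [78, 158, 115]

at x=0,y=1 over L1,L2,L3,L4,L5,L7:
+L1 (α=3/4) → [591/4, 309/4, 78]
+L2 (α=2/3) → [2263/12, 575/4, 174]
+L3 (α=2/3) → [2551/36, 493/4, 200/3]
+L4 (α=3/4) → [3739/144, 1153/16, 113/3]
+L5 (α=3/5) → [40891/360, 7129/40, 470/3]
+L7 (α=1/2) → [56011/720, 16209/80, 577/3]
rounded: [78, 203, 192]

query (0,0) [L1,L2,L3,L4,L5,L7] — begin 0,0,0
after L1 α=1/7: [108/7, 146/7, 52/7]
after L2 α=5/6: [893/7, 6971/42, 61/21]
after L3 α=3/4: [2179/14, 23729/168, 2362/21]
after L4 α=1/4: [9953/56, 26977/224, 2761/28]
after L5 α=2/3: [31009/168, 11979/224, 3907/28]
after L7 α=2/5: [52513/280, 107617/1120, 3845/28]
→ [188, 96, 137]

(0,1) stack=L1,L2,L3,L4,L5,L8; from [0,0,0]:
+L1 (α=3/4) → [591/4, 309/4, 78]
+L2 (α=2/3) → [2263/12, 575/4, 174]
+L3 (α=2/3) → [2551/36, 493/4, 200/3]
+L4 (α=3/4) → [3739/144, 1153/16, 113/3]
+L5 (α=3/5) → [40891/360, 7129/40, 470/3]
+L8 (α=1/2) → [126931/720, 10329/80, 541/3]
= [176, 129, 180]

(1,1) stack=L1,L2,L3,L4,L5,L8; from [0,0,0]:
+L1 (α=1/5) → [47, 2/5, 33/5]
+L2 (α=3/4) → [95/4, 203/5, 3813/20]
+L3 (α=1/3) → [119/6, 1571/15, 5033/30]
+L4 (α=6/7) → [557/6, 19661/105, 35993/210]
+L5 (α=2/7) → [5737/42, 21929/147, 46577/294]
+L8 (α=1) → [36, 18, 168]
rounded: [36, 18, 168]

(0,0) stack=L1,L2,L3,L4,L5,L8; from [0,0,0]:
+L1 (α=1/7) → [108/7, 146/7, 52/7]
+L2 (α=5/6) → [893/7, 6971/42, 61/21]
+L3 (α=3/4) → [2179/14, 23729/168, 2362/21]
+L4 (α=1/4) → [9953/56, 26977/224, 2761/28]
+L5 (α=2/3) → [31009/168, 11979/224, 3907/28]
+L8 (α=1/2) → [58225/336, 36619/448, 6763/56]
= [173, 82, 121]


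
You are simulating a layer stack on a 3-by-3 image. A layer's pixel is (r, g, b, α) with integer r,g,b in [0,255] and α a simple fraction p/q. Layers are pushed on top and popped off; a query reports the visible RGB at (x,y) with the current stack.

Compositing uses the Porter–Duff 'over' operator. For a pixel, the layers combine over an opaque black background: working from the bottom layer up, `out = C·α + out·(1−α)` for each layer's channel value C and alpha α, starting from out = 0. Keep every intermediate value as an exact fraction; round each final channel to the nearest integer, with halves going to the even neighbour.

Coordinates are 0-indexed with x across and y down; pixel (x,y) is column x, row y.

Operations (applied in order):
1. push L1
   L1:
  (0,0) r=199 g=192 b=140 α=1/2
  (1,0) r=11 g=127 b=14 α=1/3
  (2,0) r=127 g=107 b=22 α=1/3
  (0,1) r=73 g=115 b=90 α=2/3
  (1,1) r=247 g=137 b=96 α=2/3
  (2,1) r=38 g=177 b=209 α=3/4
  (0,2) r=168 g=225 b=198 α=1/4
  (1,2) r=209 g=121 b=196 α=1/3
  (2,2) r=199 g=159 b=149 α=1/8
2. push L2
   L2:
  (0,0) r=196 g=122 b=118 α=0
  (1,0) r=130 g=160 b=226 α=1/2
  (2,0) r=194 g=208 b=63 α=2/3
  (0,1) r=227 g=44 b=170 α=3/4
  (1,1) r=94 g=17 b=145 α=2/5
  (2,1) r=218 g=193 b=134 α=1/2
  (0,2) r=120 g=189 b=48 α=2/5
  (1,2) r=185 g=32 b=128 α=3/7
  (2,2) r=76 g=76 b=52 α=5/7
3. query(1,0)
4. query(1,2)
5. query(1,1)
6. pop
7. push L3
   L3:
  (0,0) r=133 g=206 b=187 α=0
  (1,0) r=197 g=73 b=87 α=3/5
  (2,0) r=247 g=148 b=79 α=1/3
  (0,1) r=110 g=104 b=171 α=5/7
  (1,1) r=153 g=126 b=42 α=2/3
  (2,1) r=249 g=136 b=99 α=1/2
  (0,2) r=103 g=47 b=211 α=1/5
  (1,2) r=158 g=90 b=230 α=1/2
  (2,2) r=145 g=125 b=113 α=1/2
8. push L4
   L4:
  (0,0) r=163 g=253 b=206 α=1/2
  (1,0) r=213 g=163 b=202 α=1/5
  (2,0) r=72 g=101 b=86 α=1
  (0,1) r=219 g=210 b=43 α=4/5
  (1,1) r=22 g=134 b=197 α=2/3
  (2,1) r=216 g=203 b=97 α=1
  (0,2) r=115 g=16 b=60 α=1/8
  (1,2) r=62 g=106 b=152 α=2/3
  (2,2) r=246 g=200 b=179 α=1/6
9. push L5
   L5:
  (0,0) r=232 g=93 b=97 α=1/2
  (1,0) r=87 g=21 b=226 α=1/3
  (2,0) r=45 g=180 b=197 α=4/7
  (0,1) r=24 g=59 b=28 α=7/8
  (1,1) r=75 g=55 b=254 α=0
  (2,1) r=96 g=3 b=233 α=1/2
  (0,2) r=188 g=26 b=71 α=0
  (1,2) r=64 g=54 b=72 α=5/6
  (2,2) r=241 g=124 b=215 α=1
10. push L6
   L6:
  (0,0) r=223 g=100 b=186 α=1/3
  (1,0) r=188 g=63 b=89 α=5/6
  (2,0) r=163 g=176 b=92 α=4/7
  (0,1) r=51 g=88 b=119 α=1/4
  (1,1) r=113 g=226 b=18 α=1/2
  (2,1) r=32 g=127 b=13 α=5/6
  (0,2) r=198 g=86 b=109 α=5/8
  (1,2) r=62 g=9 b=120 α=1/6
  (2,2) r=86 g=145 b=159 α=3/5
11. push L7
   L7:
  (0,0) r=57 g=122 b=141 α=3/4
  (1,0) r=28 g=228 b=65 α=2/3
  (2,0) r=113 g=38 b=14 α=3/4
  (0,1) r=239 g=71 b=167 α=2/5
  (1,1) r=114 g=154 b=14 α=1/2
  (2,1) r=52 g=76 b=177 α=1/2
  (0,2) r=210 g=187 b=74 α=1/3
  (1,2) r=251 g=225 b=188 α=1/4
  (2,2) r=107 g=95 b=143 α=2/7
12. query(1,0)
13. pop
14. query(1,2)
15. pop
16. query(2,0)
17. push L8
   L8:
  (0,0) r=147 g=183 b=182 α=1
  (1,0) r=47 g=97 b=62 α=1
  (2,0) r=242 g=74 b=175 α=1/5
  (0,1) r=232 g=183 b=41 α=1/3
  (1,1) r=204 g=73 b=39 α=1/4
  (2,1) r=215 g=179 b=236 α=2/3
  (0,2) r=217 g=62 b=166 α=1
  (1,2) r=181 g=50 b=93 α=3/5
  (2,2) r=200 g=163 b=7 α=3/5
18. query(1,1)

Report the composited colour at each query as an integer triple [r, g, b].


query (1,0) [L1,L2] — begin 0,0,0
after L1 α=1/3: [11/3, 127/3, 14/3]
after L2 α=1/2: [401/6, 607/6, 346/3]
= [67, 101, 115]

(1,2) stack=L1,L2; from [0,0,0]:
+L1 (α=1/3) → [209/3, 121/3, 196/3]
+L2 (α=3/7) → [2501/21, 772/21, 1936/21]
rounded: [119, 37, 92]

at x=1,y=1 over L1,L2:
after L1 α=2/3: [494/3, 274/3, 64]
after L2 α=2/5: [682/5, 308/5, 482/5]
rounded: [136, 62, 96]

query (1,0) [L1,L3,L4,L5,L6,L7] — begin 0,0,0
+L1 (α=1/3) → [11/3, 127/3, 14/3]
+L3 (α=3/5) → [359/3, 911/15, 811/15]
+L4 (α=1/5) → [415/3, 6089/75, 6274/75]
+L5 (α=1/3) → [1091/9, 13753/225, 29498/225]
+L6 (α=5/6) → [9551/54, 42314/675, 129623/1350]
+L7 (α=2/3) → [12575/162, 350114/2025, 305123/4050]
= [78, 173, 75]

(1,2) stack=L1,L3,L4,L5,L6; from [0,0,0]:
L1 α=1/3: [209/3, 121/3, 196/3]
L3 α=1/2: [683/6, 391/6, 443/3]
L4 α=2/3: [1427/18, 1663/18, 1355/9]
L5 α=5/6: [7187/108, 6523/108, 4595/54]
L6 α=1/6: [42631/648, 33587/648, 29455/324]
= [66, 52, 91]

(2,0) stack=L1,L3,L4,L5; from [0,0,0]:
L1 α=1/3: [127/3, 107/3, 22/3]
L3 α=1/3: [995/9, 658/9, 281/9]
L4 α=1: [72, 101, 86]
L5 α=4/7: [396/7, 1023/7, 1046/7]
rounded: [57, 146, 149]

at x=1,y=1 over L1,L3,L4,L5,L8:
L1 α=2/3: [494/3, 274/3, 64]
L3 α=2/3: [1412/9, 1030/9, 148/3]
L4 α=2/3: [1808/27, 3442/27, 1330/9]
L5 α=0: [1808/27, 3442/27, 1330/9]
L8 α=1/4: [911/9, 4099/36, 1447/12]
= [101, 114, 121]


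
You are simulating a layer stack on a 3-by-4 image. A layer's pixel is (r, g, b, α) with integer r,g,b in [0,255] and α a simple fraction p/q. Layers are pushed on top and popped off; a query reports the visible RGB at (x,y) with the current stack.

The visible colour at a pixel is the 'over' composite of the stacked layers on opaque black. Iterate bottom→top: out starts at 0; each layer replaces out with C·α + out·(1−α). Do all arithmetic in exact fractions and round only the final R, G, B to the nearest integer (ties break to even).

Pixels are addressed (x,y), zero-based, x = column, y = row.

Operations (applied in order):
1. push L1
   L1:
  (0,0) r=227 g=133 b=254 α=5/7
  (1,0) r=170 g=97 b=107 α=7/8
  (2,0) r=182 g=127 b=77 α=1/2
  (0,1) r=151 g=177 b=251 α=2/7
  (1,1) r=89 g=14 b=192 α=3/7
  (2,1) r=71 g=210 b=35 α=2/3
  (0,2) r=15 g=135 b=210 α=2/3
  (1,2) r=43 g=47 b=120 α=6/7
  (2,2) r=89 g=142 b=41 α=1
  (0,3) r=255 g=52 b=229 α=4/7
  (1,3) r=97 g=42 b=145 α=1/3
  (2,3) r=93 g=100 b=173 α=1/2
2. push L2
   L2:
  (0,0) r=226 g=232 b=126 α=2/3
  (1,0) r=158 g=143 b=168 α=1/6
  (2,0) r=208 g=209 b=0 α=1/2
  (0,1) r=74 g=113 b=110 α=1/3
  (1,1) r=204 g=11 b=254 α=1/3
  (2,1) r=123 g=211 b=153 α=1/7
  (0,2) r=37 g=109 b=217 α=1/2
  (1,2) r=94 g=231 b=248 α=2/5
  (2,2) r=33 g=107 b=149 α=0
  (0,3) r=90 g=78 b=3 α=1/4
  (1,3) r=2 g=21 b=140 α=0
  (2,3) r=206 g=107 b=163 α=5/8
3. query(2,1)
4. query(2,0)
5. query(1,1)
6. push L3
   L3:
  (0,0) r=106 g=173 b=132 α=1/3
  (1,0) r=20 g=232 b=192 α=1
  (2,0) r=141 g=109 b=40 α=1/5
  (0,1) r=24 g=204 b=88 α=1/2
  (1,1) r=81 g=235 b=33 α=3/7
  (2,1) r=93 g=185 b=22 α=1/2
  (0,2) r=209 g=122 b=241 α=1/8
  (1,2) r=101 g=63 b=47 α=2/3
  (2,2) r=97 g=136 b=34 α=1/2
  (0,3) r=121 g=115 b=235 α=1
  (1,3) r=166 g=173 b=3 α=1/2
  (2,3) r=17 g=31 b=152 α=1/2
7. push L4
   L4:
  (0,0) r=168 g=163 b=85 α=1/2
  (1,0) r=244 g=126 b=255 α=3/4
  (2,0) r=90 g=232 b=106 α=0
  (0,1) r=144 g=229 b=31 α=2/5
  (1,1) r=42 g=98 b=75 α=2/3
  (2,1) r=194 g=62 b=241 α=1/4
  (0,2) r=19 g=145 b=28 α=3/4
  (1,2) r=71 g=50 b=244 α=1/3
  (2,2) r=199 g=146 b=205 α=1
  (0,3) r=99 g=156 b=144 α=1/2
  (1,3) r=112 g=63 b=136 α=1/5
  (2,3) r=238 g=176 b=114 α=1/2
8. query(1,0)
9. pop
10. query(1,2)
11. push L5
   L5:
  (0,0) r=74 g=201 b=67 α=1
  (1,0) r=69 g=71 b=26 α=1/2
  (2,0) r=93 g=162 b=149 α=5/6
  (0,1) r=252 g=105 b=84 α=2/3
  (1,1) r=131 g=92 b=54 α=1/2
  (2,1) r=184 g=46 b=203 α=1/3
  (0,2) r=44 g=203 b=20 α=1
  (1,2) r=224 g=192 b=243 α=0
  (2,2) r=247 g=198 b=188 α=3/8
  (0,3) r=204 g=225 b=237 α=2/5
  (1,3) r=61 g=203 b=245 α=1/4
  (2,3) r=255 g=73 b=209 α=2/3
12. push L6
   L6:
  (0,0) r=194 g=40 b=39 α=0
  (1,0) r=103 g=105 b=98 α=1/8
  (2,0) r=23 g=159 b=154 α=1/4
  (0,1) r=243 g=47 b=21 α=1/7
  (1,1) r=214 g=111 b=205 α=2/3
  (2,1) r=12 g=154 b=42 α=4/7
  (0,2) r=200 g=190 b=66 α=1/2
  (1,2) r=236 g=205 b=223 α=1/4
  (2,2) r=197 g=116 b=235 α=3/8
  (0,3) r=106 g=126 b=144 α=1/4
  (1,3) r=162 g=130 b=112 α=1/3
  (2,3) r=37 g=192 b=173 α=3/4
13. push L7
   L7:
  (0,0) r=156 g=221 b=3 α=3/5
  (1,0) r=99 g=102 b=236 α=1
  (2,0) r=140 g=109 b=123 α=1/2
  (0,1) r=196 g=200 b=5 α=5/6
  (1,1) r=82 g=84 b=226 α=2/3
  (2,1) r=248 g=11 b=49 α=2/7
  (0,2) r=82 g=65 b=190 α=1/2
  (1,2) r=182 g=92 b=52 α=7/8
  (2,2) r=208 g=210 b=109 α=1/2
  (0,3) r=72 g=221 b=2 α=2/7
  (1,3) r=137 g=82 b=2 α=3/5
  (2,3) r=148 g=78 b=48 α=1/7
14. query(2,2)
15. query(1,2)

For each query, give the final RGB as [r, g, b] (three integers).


at x=2,y=1 over L1,L2:
after L1 α=2/3: [142/3, 140, 70/3]
after L2 α=1/7: [407/7, 1051/7, 293/7]
= [58, 150, 42]

at x=2,y=0 over L1,L2:
+L1 (α=1/2) → [91, 127/2, 77/2]
+L2 (α=1/2) → [299/2, 545/4, 77/4]
→ [150, 136, 19]

query (1,1) [L1,L2] — begin 0,0,0
L1 α=3/7: [267/7, 6, 576/7]
L2 α=1/3: [654/7, 23/3, 2930/21]
= [93, 8, 140]

query (1,0) [L1,L2,L3,L4] — begin 0,0,0
L1 α=7/8: [595/4, 679/8, 749/8]
L2 α=1/6: [3607/24, 1513/16, 5089/48]
L3 α=1: [20, 232, 192]
L4 α=3/4: [188, 305/2, 957/4]
= [188, 152, 239]

query (1,2) [L1,L2,L3] — begin 0,0,0
after L1 α=6/7: [258/7, 282/7, 720/7]
after L2 α=2/5: [418/7, 816/7, 5632/35]
after L3 α=2/3: [1832/21, 566/7, 2974/35]
→ [87, 81, 85]

at x=2,y=2 over L1,L2,L3,L5,L6,L7:
+L1 (α=1) → [89, 142, 41]
+L2 (α=0) → [89, 142, 41]
+L3 (α=1/2) → [93, 139, 75/2]
+L5 (α=3/8) → [603/4, 1289/8, 1503/16]
+L6 (α=3/8) → [5379/32, 9229/64, 18795/128]
+L7 (α=1/2) → [12035/64, 22669/128, 32747/256]
→ [188, 177, 128]

(1,2) stack=L1,L2,L3,L5,L6,L7; from [0,0,0]:
L1 α=6/7: [258/7, 282/7, 720/7]
L2 α=2/5: [418/7, 816/7, 5632/35]
L3 α=2/3: [1832/21, 566/7, 2974/35]
L5 α=0: [1832/21, 566/7, 2974/35]
L6 α=1/4: [871/7, 3133/28, 16727/140]
L7 α=7/8: [9789/56, 21165/224, 67687/1120]
→ [175, 94, 60]


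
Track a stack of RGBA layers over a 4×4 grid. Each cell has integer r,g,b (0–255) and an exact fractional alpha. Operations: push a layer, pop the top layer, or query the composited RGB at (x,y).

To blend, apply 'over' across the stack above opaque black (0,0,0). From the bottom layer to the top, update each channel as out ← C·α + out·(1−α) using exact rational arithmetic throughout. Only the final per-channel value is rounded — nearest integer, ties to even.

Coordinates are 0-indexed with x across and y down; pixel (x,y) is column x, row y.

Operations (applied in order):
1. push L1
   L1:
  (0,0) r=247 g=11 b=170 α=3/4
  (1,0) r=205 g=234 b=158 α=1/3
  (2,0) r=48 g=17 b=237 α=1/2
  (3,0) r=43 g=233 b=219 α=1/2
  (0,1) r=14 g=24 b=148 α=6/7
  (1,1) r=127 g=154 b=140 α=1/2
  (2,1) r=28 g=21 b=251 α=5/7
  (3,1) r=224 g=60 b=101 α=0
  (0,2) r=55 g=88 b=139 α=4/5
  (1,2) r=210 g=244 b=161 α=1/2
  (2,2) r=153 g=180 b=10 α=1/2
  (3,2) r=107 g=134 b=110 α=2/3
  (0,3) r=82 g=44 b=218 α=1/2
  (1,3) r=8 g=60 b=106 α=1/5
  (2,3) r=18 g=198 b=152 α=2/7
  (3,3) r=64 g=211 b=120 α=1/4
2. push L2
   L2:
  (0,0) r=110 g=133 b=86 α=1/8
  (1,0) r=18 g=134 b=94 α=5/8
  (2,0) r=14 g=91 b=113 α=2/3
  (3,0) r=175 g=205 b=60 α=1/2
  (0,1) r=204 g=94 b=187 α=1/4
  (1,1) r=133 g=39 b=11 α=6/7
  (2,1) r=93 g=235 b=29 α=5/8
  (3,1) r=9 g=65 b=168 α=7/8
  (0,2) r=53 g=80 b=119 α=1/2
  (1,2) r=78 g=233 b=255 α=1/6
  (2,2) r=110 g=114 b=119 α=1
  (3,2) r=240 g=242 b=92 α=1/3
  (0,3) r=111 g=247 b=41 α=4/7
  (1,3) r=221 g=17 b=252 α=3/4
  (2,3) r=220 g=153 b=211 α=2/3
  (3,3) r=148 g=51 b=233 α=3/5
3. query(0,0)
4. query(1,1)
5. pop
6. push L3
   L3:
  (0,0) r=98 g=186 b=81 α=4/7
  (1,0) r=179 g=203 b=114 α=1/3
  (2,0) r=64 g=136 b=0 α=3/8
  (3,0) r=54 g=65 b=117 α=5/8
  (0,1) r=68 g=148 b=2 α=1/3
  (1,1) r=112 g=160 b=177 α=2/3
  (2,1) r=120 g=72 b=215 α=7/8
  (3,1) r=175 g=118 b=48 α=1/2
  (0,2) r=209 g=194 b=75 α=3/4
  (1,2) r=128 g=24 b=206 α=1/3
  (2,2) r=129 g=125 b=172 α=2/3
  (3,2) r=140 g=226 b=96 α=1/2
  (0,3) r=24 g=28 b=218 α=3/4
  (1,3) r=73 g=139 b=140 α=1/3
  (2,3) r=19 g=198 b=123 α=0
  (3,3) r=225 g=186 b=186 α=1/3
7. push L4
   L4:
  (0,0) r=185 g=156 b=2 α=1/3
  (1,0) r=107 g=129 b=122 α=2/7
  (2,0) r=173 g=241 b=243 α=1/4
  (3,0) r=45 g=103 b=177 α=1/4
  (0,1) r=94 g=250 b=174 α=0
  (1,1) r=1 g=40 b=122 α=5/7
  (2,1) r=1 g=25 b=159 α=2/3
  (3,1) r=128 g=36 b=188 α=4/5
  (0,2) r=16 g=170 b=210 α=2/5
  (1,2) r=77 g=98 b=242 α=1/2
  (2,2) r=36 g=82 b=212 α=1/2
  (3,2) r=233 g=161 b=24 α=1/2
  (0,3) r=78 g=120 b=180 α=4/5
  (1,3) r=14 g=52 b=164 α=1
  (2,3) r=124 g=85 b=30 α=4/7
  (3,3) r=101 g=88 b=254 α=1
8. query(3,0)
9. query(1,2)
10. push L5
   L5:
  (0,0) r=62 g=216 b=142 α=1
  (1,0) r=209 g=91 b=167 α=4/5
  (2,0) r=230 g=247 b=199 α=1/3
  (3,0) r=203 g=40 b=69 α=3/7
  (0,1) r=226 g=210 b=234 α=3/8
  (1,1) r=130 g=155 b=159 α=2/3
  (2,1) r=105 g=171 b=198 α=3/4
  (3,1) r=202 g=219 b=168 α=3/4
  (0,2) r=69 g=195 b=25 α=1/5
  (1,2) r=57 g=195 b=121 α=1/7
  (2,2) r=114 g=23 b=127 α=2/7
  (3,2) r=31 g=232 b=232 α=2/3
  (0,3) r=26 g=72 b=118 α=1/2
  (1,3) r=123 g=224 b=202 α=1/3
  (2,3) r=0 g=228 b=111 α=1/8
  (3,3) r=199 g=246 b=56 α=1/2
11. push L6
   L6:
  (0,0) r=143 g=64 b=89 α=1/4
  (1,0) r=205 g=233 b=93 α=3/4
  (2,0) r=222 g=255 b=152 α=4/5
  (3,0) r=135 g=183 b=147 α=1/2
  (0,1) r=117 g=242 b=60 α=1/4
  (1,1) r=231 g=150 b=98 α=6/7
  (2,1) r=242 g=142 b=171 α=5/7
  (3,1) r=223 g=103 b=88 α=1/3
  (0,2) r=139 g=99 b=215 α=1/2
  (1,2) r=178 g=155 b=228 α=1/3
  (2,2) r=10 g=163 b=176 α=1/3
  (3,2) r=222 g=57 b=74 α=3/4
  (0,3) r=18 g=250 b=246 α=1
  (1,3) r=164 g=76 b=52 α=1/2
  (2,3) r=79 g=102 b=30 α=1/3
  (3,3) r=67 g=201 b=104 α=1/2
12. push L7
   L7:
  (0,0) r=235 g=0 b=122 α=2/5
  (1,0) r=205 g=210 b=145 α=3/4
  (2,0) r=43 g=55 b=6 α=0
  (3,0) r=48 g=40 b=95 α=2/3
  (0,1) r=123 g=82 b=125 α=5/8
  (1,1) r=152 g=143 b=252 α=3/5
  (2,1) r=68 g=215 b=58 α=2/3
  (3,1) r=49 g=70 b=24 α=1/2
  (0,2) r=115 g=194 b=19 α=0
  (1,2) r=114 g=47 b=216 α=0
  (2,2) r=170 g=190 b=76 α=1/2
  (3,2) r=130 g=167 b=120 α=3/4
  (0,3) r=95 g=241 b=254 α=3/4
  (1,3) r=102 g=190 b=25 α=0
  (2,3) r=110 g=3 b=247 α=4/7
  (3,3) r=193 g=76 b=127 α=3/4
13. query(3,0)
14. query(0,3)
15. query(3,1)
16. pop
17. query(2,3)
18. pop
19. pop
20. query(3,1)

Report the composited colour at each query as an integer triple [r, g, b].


(0,0) stack=L1,L2; from [0,0,0]:
after L1 α=3/4: [741/4, 33/4, 255/2]
after L2 α=1/8: [5627/32, 763/32, 1957/16]
→ [176, 24, 122]

at x=1,y=1 over L1,L2:
after L1 α=1/2: [127/2, 77, 70]
after L2 α=6/7: [1723/14, 311/7, 136/7]
→ [123, 44, 19]

(3,0) stack=L1,L3,L4; from [0,0,0]:
L1 α=1/2: [43/2, 233/2, 219/2]
L3 α=5/8: [669/16, 1349/16, 1827/16]
L4 α=1/4: [2727/64, 5695/64, 8313/64]
rounded: [43, 89, 130]

(1,2) stack=L1,L3,L4; from [0,0,0]:
after L1 α=1/2: [105, 122, 161/2]
after L3 α=1/3: [338/3, 268/3, 367/3]
after L4 α=1/2: [569/6, 281/3, 1093/6]
→ [95, 94, 182]

query (3,0) [L1,L3,L4,L5,L6,L7] — begin 0,0,0
after L1 α=1/2: [43/2, 233/2, 219/2]
after L3 α=5/8: [669/16, 1349/16, 1827/16]
after L4 α=1/4: [2727/64, 5695/64, 8313/64]
after L5 α=3/7: [12471/112, 7615/112, 11625/112]
after L6 α=1/2: [27591/224, 28111/224, 28089/224]
after L7 α=2/3: [16365/224, 46031/672, 70649/672]
→ [73, 68, 105]

query (0,3) [L1,L3,L4,L5,L6,L7] — begin 0,0,0
+L1 (α=1/2) → [41, 22, 109]
+L3 (α=3/4) → [113/4, 53/2, 763/4]
+L4 (α=4/5) → [1361/20, 1013/10, 3643/20]
+L5 (α=1/2) → [1881/40, 1733/20, 6003/40]
+L6 (α=1) → [18, 250, 246]
+L7 (α=3/4) → [303/4, 973/4, 252]
→ [76, 243, 252]

(3,1) stack=L1,L3,L4,L5,L6,L7; from [0,0,0]:
after L1 α=0: [0, 0, 0]
after L3 α=1/2: [175/2, 59, 24]
after L4 α=4/5: [1199/10, 203/5, 776/5]
after L5 α=3/4: [7259/40, 872/5, 824/5]
after L6 α=1/3: [11719/60, 753/5, 696/5]
after L7 α=1/2: [14659/120, 1103/10, 408/5]
= [122, 110, 82]

query (2,3) [L1,L3,L4,L5,L6] — begin 0,0,0
after L1 α=2/7: [36/7, 396/7, 304/7]
after L3 α=0: [36/7, 396/7, 304/7]
after L4 α=4/7: [3580/49, 3568/49, 1752/49]
after L5 α=1/8: [895/14, 1291/14, 2529/56]
after L6 α=1/3: [1448/21, 2005/21, 1123/28]
= [69, 95, 40]

query (3,1) [L1,L3,L4] — begin 0,0,0
after L1 α=0: [0, 0, 0]
after L3 α=1/2: [175/2, 59, 24]
after L4 α=4/5: [1199/10, 203/5, 776/5]
= [120, 41, 155]


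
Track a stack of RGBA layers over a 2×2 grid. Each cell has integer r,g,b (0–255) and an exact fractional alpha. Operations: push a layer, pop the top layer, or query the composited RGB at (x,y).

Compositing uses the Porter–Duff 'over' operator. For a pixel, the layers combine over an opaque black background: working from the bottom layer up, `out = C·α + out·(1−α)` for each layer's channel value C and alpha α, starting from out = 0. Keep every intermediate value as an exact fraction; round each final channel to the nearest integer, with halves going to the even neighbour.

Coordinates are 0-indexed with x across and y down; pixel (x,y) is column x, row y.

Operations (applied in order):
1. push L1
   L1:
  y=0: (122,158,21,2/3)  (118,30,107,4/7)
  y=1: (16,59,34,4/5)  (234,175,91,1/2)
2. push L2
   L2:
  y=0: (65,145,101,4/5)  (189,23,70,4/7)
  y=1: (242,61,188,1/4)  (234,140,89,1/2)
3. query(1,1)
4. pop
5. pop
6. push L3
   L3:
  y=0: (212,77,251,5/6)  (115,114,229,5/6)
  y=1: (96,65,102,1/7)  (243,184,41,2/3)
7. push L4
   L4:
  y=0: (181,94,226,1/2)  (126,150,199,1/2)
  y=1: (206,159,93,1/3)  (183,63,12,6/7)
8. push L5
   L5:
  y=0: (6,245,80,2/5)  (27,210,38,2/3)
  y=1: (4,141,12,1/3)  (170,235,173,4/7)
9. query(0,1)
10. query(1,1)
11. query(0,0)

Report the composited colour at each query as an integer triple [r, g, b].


at x=1,y=1 over L1,L2:
+L1 (α=1/2) → [117, 175/2, 91/2]
+L2 (α=1/2) → [351/2, 455/4, 269/4]
= [176, 114, 67]

query (0,1) [L3,L4,L5] — begin 0,0,0
L3 α=1/7: [96/7, 65/7, 102/7]
L4 α=1/3: [1634/21, 1243/21, 285/7]
L5 α=1/3: [3352/63, 5447/63, 218/7]
= [53, 86, 31]

at x=1,y=1 over L3,L4,L5:
after L3 α=2/3: [162, 368/3, 82/3]
after L4 α=6/7: [180, 1502/21, 298/21]
after L5 α=4/7: [1220/7, 8082/49, 5142/49]
rounded: [174, 165, 105]

(0,0) stack=L3,L4,L5; from [0,0,0]:
L3 α=5/6: [530/3, 385/6, 1255/6]
L4 α=1/2: [1073/6, 949/12, 2611/12]
L5 α=2/5: [1097/10, 2909/20, 3251/20]
rounded: [110, 145, 163]


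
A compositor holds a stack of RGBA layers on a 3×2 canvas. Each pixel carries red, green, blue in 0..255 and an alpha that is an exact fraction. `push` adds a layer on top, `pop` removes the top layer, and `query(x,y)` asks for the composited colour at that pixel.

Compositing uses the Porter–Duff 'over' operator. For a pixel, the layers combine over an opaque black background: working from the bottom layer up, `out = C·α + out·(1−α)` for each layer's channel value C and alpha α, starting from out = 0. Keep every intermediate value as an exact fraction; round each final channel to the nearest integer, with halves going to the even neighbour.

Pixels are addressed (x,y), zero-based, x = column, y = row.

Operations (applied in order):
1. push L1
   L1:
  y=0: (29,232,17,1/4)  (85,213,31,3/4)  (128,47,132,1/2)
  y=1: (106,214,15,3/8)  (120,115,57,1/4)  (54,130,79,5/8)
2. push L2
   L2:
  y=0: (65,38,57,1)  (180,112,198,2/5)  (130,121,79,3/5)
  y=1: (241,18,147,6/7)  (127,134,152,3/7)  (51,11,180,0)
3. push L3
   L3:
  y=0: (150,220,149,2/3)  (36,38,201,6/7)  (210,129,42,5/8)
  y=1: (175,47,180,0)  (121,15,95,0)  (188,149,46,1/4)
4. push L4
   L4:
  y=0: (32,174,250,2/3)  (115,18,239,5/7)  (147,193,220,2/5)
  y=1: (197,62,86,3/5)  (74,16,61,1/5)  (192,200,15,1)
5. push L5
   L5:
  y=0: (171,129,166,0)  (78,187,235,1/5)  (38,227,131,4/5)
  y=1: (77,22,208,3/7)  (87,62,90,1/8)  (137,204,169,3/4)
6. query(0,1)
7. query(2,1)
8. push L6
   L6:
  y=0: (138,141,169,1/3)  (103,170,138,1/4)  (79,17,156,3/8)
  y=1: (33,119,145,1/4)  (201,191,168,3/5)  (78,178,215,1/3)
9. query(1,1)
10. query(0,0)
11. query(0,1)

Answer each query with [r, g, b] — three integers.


(0,1) stack=L1,L2,L3,L4,L5; from [0,0,0]:
L1 α=3/8: [159/4, 321/4, 45/8]
L2 α=6/7: [849/4, 753/28, 7101/56]
L3 α=0: [849/4, 753/28, 7101/56]
L4 α=3/5: [2031/10, 3357/70, 2865/28]
L5 α=3/7: [5217/35, 9024/245, 7233/49]
= [149, 37, 148]

at x=2,y=1 over L1,L2,L3,L4,L5:
after L1 α=5/8: [135/4, 325/4, 395/8]
after L2 α=0: [135/4, 325/4, 395/8]
after L3 α=1/4: [1157/16, 1571/16, 1553/32]
after L4 α=1: [192, 200, 15]
after L5 α=3/4: [603/4, 203, 261/2]
→ [151, 203, 130]

(1,1) stack=L1,L2,L3,L4,L5,L6; from [0,0,0]:
after L1 α=1/4: [30, 115/4, 57/4]
after L2 α=3/7: [501/7, 517/7, 513/7]
after L3 α=0: [501/7, 517/7, 513/7]
after L4 α=1/5: [2522/35, 436/7, 2479/35]
after L5 α=1/8: [2957/40, 249/4, 2929/40]
after L6 α=3/5: [15017/100, 279/2, 13009/100]
→ [150, 140, 130]

(0,0) stack=L1,L2,L3,L4,L5,L6; from [0,0,0]:
L1 α=1/4: [29/4, 58, 17/4]
L2 α=1: [65, 38, 57]
L3 α=2/3: [365/3, 478/3, 355/3]
L4 α=2/3: [557/9, 1522/9, 1855/9]
L5 α=0: [557/9, 1522/9, 1855/9]
L6 α=1/3: [2356/27, 4313/27, 5231/27]
rounded: [87, 160, 194]

at x=0,y=1 over L1,L2,L3,L4,L5,L6:
after L1 α=3/8: [159/4, 321/4, 45/8]
after L2 α=6/7: [849/4, 753/28, 7101/56]
after L3 α=0: [849/4, 753/28, 7101/56]
after L4 α=3/5: [2031/10, 3357/70, 2865/28]
after L5 α=3/7: [5217/35, 9024/245, 7233/49]
after L6 α=1/4: [8403/70, 56227/980, 7201/49]
→ [120, 57, 147]


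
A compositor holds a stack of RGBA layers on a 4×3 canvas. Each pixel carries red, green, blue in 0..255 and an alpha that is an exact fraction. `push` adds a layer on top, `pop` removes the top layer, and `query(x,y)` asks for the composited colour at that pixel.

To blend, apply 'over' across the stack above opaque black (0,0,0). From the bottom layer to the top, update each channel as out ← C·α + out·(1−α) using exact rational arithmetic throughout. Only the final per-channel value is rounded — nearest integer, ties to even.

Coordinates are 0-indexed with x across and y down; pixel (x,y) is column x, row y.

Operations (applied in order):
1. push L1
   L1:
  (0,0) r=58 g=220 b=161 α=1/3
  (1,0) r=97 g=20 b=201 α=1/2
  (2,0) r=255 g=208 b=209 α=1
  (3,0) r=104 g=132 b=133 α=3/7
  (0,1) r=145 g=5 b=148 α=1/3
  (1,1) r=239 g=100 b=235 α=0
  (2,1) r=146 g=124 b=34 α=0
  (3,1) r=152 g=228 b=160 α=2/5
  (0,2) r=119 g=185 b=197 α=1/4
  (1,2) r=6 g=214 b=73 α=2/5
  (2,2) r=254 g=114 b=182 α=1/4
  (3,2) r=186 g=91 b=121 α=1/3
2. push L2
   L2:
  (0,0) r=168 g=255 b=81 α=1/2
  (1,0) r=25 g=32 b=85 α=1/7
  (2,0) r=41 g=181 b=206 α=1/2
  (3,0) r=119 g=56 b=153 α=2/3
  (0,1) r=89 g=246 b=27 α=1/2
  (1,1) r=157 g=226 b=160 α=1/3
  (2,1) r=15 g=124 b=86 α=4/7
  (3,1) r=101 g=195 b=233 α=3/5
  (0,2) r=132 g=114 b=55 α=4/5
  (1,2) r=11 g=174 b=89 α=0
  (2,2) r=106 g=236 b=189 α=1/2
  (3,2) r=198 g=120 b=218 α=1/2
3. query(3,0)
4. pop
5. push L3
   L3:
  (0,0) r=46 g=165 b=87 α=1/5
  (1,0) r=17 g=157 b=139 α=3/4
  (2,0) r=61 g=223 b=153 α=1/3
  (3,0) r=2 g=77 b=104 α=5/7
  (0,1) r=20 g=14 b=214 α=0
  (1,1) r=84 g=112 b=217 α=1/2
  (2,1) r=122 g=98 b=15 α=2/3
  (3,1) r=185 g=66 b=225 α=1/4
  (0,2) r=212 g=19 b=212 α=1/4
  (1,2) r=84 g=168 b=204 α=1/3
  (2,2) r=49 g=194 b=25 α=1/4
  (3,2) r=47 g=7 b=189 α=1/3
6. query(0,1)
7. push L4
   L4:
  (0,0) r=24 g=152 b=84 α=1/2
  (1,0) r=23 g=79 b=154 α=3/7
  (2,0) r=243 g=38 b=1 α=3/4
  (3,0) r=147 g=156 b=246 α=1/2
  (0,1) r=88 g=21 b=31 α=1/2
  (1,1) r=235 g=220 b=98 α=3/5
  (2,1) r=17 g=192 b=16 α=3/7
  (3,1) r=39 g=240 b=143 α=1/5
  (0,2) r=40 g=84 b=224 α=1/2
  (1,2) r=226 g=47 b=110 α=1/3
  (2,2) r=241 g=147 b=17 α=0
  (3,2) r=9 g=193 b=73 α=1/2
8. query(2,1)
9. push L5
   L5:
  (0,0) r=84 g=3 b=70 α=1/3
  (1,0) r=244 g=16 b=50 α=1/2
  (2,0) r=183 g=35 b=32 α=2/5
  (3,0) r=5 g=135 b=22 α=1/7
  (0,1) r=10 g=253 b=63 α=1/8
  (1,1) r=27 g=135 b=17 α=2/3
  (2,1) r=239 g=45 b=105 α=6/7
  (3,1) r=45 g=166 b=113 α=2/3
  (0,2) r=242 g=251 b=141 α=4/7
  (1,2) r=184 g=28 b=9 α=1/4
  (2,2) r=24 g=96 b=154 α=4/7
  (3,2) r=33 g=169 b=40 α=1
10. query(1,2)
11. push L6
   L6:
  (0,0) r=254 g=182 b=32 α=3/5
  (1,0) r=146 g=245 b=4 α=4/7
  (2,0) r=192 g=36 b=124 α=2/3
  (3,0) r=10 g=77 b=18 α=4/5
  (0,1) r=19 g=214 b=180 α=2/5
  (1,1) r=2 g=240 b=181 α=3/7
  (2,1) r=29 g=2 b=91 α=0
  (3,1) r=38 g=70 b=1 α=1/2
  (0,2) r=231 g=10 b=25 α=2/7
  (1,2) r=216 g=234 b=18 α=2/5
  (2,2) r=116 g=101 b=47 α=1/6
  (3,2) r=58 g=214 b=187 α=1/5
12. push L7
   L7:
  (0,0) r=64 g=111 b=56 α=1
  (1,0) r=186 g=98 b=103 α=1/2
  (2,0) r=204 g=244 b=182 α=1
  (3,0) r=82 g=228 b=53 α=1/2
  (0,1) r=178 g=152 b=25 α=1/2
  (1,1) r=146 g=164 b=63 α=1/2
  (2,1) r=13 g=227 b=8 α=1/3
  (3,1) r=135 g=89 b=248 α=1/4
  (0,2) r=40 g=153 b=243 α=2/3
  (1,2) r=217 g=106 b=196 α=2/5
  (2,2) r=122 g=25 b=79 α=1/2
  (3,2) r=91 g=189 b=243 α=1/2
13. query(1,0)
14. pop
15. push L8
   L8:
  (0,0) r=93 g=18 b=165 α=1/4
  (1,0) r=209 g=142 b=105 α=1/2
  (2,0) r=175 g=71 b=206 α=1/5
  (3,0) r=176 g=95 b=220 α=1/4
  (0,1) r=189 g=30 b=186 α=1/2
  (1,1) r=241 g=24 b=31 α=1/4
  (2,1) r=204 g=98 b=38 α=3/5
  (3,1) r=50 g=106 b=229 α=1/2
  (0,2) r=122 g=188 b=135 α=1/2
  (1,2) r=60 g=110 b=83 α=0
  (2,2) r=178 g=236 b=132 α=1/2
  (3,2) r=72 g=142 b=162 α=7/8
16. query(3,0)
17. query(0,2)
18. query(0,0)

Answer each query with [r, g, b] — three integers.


query (3,0) [L1,L2] — begin 0,0,0
+L1 (α=3/7) → [312/7, 396/7, 57]
+L2 (α=2/3) → [1978/21, 1180/21, 121]
→ [94, 56, 121]

query (0,1) [L1,L3] — begin 0,0,0
+L1 (α=1/3) → [145/3, 5/3, 148/3]
+L3 (α=0) → [145/3, 5/3, 148/3]
rounded: [48, 2, 49]

at x=2,y=1 over L1,L3,L4:
L1 α=0: [0, 0, 0]
L3 α=2/3: [244/3, 196/3, 10]
L4 α=3/7: [1129/21, 2512/21, 88/7]
rounded: [54, 120, 13]

(1,2) stack=L1,L3,L4,L5; from [0,0,0]:
+L1 (α=2/5) → [12/5, 428/5, 146/5]
+L3 (α=1/3) → [148/5, 1696/15, 1312/15]
+L4 (α=1/3) → [1426/15, 4097/45, 4274/45]
+L5 (α=1/4) → [1173/10, 4517/60, 4409/60]
= [117, 75, 73]

query (1,0) [L1,L3,L4,L5,L6,L7] — begin 0,0,0
+L1 (α=1/2) → [97/2, 10, 201/2]
+L3 (α=3/4) → [199/8, 481/4, 1035/8]
+L4 (α=3/7) → [337/14, 718/7, 1959/14]
+L5 (α=1/2) → [3753/28, 415/7, 2659/28]
+L6 (α=4/7) → [27611/196, 8105/49, 8425/196]
+L7 (α=1/2) → [64067/392, 12907/98, 28613/392]
rounded: [163, 132, 73]

at x=3,y=0 over L1,L3,L4,L5,L6,L8:
+L1 (α=3/7) → [312/7, 396/7, 57]
+L3 (α=5/7) → [694/49, 3487/49, 634/7]
+L4 (α=1/2) → [7897/98, 11131/98, 1178/7]
+L5 (α=1/7) → [23936/343, 40008/343, 7222/49]
+L6 (α=4/5) → [37656/1715, 145652/1715, 2150/49]
+L8 (α=1/4) → [103702/1715, 599881/6860, 8615/98]
= [60, 87, 88]

query (0,2) [L1,L3,L4,L5,L6,L8] — begin 0,0,0
L1 α=1/4: [119/4, 185/4, 197/4]
L3 α=1/4: [1205/16, 631/16, 1439/16]
L4 α=1/2: [1845/32, 1975/32, 5023/32]
L5 α=4/7: [36511/224, 38053/224, 4731/32]
L6 α=2/7: [286043/1568, 194745/1568, 25255/224]
L8 α=1/2: [477339/3136, 489529/3136, 55495/448]
= [152, 156, 124]

(0,0) stack=L1,L3,L4,L5,L6,L8; from [0,0,0]:
after L1 α=1/3: [58/3, 220/3, 161/3]
after L3 α=1/5: [74/3, 275/3, 181/3]
after L4 α=1/2: [73/3, 731/6, 433/6]
after L5 α=1/3: [398/9, 740/9, 643/9]
after L6 α=3/5: [7654/45, 6394/45, 430/9]
after L8 α=1/4: [9049/60, 1666/15, 925/12]
rounded: [151, 111, 77]


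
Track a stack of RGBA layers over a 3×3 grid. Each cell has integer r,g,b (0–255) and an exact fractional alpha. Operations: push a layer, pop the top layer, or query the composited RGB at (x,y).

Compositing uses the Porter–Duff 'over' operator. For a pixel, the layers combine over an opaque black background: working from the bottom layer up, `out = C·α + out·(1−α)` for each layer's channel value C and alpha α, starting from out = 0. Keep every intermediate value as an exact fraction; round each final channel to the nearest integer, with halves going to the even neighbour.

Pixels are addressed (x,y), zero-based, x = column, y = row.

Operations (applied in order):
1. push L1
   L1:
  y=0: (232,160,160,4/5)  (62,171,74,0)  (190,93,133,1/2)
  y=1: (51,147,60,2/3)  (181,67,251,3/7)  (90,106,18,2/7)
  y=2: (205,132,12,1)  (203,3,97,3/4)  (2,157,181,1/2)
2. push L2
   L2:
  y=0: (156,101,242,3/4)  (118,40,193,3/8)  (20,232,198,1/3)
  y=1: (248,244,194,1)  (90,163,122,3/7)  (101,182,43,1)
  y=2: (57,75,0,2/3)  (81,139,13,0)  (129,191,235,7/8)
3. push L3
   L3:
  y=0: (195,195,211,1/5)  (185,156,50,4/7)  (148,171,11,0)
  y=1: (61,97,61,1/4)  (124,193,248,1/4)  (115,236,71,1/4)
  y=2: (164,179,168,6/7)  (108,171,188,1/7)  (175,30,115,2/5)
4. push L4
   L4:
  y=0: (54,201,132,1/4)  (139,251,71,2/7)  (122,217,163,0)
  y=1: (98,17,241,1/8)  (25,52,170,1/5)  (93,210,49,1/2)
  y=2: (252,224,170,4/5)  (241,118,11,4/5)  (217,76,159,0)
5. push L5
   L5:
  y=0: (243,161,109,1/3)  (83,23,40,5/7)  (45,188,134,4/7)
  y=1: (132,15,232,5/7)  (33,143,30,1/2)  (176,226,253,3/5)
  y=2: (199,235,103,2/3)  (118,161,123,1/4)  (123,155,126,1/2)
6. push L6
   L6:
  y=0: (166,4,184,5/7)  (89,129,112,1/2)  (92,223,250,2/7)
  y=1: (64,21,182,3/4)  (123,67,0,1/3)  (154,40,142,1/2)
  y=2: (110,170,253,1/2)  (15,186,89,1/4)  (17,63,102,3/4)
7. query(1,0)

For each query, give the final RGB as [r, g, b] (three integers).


at x=1,y=0 over L1,L2,L3,L4,L5,L6:
+L1 (α=0) → [0, 0, 0]
+L2 (α=3/8) → [177/4, 15, 579/8]
+L3 (α=4/7) → [3491/28, 669/7, 3337/56]
+L4 (α=2/7) → [25239/196, 6859/49, 24637/392]
+L5 (α=5/7) → [65909/686, 19353/343, 63837/1372]
+L6 (α=1/2) → [126963/1372, 31800/343, 217501/2744]
rounded: [93, 93, 79]


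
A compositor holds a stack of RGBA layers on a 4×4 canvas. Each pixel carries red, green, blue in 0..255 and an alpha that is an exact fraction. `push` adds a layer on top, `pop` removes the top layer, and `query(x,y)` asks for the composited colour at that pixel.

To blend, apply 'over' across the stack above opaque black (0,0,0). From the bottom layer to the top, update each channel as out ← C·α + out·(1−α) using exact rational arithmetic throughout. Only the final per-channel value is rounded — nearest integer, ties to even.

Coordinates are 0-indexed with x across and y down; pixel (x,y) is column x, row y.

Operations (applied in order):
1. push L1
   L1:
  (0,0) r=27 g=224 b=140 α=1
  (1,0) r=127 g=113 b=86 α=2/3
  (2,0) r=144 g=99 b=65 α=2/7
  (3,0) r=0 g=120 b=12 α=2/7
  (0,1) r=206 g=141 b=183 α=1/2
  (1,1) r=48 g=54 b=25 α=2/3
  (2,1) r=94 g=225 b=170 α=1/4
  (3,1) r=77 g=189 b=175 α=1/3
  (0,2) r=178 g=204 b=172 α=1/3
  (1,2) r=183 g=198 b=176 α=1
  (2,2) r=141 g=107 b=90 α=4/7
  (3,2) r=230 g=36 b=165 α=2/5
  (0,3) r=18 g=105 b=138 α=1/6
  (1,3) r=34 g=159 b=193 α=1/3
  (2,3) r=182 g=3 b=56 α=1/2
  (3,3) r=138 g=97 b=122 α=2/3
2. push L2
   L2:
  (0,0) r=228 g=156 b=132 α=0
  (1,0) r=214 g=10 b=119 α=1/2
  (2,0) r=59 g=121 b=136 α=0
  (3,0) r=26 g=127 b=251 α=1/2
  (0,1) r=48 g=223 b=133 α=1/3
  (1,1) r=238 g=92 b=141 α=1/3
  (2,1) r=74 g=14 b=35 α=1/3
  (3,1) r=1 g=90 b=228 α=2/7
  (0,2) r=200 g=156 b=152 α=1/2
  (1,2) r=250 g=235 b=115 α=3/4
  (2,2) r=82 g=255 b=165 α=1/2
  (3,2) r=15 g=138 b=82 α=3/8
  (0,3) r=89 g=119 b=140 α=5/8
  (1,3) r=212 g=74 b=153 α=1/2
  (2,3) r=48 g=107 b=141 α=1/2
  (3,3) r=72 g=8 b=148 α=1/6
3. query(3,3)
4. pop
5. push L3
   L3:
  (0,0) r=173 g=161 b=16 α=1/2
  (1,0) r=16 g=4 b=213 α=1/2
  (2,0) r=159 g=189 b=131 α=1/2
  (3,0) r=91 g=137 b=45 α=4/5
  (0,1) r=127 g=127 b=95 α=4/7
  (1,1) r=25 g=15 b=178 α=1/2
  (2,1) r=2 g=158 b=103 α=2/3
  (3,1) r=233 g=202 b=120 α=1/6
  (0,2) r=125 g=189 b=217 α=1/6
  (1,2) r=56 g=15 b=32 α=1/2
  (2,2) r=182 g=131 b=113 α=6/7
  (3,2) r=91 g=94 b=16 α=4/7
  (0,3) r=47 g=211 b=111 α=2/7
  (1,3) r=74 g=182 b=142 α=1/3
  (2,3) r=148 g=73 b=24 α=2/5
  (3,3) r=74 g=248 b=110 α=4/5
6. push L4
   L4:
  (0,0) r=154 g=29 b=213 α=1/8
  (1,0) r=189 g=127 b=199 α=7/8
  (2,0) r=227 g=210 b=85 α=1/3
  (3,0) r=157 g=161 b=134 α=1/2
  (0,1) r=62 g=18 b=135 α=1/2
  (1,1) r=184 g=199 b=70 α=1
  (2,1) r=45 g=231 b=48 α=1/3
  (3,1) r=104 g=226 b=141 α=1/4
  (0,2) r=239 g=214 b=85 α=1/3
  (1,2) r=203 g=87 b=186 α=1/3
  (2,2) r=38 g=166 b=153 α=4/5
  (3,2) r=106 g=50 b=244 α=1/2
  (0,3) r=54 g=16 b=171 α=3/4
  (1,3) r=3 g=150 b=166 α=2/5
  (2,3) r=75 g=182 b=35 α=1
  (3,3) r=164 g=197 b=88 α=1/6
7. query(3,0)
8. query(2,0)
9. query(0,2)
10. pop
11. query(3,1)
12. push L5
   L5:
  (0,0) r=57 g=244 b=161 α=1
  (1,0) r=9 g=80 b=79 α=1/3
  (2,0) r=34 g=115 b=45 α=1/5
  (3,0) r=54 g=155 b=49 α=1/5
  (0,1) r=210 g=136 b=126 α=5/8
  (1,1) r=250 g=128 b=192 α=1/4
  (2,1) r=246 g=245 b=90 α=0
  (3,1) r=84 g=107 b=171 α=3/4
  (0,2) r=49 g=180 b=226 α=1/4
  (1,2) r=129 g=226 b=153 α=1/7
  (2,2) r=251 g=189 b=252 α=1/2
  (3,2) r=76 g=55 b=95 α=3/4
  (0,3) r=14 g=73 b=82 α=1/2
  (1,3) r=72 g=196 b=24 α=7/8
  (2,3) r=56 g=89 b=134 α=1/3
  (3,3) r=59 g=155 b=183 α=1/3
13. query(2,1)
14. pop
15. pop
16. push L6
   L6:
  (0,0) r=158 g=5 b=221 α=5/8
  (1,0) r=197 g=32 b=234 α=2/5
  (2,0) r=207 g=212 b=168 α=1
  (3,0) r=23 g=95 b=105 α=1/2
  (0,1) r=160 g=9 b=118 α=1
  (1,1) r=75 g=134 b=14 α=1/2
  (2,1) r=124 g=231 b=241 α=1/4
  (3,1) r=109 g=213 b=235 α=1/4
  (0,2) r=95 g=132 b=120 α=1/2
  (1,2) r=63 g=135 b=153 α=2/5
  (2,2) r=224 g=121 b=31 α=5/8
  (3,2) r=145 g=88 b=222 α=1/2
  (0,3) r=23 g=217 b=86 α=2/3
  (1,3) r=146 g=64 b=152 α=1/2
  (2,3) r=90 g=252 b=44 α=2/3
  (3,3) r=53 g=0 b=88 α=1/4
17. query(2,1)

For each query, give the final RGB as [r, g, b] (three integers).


at x=3,y=3 over L1,L2:
+L1 (α=2/3) → [92, 194/3, 244/3]
+L2 (α=1/6) → [266/3, 497/9, 832/9]
→ [89, 55, 92]

at x=3,y=0 over L1,L3,L4:
+L1 (α=2/7) → [0, 240/7, 24/7]
+L3 (α=4/5) → [364/5, 4076/35, 1284/35]
+L4 (α=1/2) → [1149/10, 9711/70, 2987/35]
= [115, 139, 85]

(2,0) stack=L1,L3,L4; from [0,0,0]:
L1 α=2/7: [288/7, 198/7, 130/7]
L3 α=1/2: [1401/14, 1521/14, 1047/14]
L4 α=1/3: [2990/21, 997/7, 1642/21]
→ [142, 142, 78]

at x=0,y=2 over L1,L3,L4:
+L1 (α=1/3) → [178/3, 68, 172/3]
+L3 (α=1/6) → [1265/18, 529/6, 1511/18]
+L4 (α=1/3) → [3416/27, 1171/9, 2276/27]
= [127, 130, 84]

(3,1) stack=L1,L3; from [0,0,0]:
L1 α=1/3: [77/3, 63, 175/3]
L3 α=1/6: [542/9, 517/6, 1235/18]
= [60, 86, 69]

at x=2,y=1 over L1,L3,L5:
after L1 α=1/4: [47/2, 225/4, 85/2]
after L3 α=2/3: [55/6, 1489/12, 497/6]
after L5 α=0: [55/6, 1489/12, 497/6]
→ [9, 124, 83]

(2,1) stack=L1,L6; from [0,0,0]:
+L1 (α=1/4) → [47/2, 225/4, 85/2]
+L6 (α=1/4) → [389/8, 1599/16, 737/8]
= [49, 100, 92]


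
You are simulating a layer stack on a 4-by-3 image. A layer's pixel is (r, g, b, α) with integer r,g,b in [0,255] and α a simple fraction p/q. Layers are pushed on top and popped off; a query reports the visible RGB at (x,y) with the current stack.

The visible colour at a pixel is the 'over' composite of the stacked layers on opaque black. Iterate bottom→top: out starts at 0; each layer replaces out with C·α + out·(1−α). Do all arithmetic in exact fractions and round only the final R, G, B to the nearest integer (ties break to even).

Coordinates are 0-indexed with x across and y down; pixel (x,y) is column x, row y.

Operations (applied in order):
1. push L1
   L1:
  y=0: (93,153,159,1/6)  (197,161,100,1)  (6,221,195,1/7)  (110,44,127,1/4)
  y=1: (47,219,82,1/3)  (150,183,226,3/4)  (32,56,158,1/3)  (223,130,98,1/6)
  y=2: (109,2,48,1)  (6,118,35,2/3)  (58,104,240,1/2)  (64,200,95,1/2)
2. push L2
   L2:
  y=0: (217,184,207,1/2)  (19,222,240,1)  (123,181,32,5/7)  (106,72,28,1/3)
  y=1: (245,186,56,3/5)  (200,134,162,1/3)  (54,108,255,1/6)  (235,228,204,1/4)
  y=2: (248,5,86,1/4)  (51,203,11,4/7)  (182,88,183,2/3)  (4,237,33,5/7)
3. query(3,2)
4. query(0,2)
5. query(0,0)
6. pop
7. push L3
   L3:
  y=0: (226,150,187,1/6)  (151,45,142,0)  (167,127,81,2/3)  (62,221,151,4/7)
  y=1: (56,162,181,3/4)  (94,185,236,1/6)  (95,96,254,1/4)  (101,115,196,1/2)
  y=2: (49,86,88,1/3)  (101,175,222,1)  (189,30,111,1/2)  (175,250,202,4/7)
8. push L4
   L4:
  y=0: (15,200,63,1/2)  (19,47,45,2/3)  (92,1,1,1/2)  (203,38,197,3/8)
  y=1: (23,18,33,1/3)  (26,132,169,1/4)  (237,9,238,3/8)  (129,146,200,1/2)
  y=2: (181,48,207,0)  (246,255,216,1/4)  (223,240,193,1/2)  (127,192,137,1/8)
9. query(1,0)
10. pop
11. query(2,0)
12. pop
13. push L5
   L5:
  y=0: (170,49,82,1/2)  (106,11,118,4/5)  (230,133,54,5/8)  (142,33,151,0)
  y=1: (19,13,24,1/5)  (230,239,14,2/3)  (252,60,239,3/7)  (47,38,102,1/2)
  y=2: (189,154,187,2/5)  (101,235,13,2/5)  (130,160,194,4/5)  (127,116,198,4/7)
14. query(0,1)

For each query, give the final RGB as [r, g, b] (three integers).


(3,2) stack=L1,L2; from [0,0,0]:
L1 α=1/2: [32, 100, 95/2]
L2 α=5/7: [12, 1385/7, 260/7]
rounded: [12, 198, 37]

at x=0,y=2 over L1,L2:
after L1 α=1: [109, 2, 48]
after L2 α=1/4: [575/4, 11/4, 115/2]
= [144, 3, 58]

(0,0) stack=L1,L2; from [0,0,0]:
+L1 (α=1/6) → [31/2, 51/2, 53/2]
+L2 (α=1/2) → [465/4, 419/4, 467/4]
= [116, 105, 117]

query (1,0) [L1,L3,L4] — begin 0,0,0
+L1 (α=1) → [197, 161, 100]
+L3 (α=0) → [197, 161, 100]
+L4 (α=2/3) → [235/3, 85, 190/3]
rounded: [78, 85, 63]

(2,0) stack=L1,L3; from [0,0,0]:
+L1 (α=1/7) → [6/7, 221/7, 195/7]
+L3 (α=2/3) → [2344/21, 1999/21, 443/7]
rounded: [112, 95, 63]

(0,1) stack=L1,L5; from [0,0,0]:
+L1 (α=1/3) → [47/3, 73, 82/3]
+L5 (α=1/5) → [49/3, 61, 80/3]
= [16, 61, 27]
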